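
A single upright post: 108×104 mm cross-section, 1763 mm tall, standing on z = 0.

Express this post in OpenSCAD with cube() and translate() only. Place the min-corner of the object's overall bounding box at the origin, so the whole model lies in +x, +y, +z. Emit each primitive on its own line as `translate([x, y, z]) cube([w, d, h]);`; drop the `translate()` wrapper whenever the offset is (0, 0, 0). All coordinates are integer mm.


cube([108, 104, 1763]);


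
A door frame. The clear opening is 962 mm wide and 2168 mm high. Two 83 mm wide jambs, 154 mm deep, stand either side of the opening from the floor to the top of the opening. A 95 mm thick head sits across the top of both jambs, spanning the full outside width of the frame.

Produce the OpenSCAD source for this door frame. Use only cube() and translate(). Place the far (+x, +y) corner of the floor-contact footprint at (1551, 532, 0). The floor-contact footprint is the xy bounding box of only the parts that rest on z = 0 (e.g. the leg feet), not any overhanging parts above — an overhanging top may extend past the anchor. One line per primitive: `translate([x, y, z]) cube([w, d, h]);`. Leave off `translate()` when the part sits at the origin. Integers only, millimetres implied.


translate([423, 378, 0]) cube([83, 154, 2168]);
translate([1468, 378, 0]) cube([83, 154, 2168]);
translate([423, 378, 2168]) cube([1128, 154, 95]);


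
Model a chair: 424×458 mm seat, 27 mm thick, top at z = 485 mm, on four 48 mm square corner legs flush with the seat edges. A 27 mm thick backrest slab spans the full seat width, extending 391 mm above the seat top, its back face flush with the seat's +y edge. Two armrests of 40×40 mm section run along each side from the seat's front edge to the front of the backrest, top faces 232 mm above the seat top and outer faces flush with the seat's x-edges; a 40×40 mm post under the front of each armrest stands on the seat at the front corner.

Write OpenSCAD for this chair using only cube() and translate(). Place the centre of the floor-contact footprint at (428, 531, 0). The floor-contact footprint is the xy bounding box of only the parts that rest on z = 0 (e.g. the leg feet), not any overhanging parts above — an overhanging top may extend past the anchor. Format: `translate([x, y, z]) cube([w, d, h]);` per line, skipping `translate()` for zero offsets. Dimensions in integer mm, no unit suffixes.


translate([216, 302, 458]) cube([424, 458, 27]);
translate([216, 302, 0]) cube([48, 48, 458]);
translate([592, 302, 0]) cube([48, 48, 458]);
translate([216, 712, 0]) cube([48, 48, 458]);
translate([592, 712, 0]) cube([48, 48, 458]);
translate([216, 733, 485]) cube([424, 27, 391]);
translate([216, 302, 677]) cube([40, 431, 40]);
translate([600, 302, 677]) cube([40, 431, 40]);
translate([216, 302, 485]) cube([40, 40, 192]);
translate([600, 302, 485]) cube([40, 40, 192]);


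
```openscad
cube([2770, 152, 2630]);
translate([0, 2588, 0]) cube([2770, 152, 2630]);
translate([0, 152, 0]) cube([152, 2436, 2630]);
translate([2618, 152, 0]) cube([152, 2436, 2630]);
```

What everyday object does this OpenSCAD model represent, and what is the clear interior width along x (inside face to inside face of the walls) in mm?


A house (or room) frame. The interior width is 2466 mm.

Four 2630 mm walls enclosing a rectangle with no floor or roof — a room or house frame. Outside width is 2770 mm and wall thickness is 152 mm, so the interior width is 2770 − 2 × 152 = 2466 mm.


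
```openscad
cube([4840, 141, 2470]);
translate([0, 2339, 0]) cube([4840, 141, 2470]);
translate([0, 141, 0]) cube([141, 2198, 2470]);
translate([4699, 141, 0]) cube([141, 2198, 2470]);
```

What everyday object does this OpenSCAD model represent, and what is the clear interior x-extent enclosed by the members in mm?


A house (or room) frame. The interior width is 4558 mm.

Four 2470 mm walls enclosing a rectangle with no floor or roof — a room or house frame. Outside width is 4840 mm and wall thickness is 141 mm, so the interior width is 4840 − 2 × 141 = 4558 mm.


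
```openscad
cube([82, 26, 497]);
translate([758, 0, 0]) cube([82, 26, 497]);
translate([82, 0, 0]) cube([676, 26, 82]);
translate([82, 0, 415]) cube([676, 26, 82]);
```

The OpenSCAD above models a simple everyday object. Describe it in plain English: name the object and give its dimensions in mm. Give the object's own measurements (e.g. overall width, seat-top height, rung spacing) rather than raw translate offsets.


A rectangular picture frame lying in the x–z plane (depth along y). The opening is 676 mm wide (x) by 333 mm tall (z), surrounded by a border 82 mm wide on all four sides. The frame is 26 mm deep and is made of two full-height vertical stiles with two horizontal rails fitted between them.


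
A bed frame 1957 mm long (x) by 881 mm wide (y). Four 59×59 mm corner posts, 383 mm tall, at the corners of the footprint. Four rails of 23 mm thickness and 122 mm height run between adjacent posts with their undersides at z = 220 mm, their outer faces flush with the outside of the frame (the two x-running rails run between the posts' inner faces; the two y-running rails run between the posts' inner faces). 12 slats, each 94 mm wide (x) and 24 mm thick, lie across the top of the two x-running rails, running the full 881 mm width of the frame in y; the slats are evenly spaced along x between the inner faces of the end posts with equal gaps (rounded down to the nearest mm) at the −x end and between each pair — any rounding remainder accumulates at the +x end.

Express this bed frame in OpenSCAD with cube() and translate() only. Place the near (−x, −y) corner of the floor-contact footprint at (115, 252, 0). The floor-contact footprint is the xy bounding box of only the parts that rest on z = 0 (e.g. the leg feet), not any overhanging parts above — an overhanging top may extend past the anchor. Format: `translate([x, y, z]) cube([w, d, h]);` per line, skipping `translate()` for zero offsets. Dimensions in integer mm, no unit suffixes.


// slat z = rail_z + rail_h = 220 + 122 = 342
// slat gap = ⌊(1839 − 12·94) / 13⌋ = 54
translate([115, 252, 0]) cube([59, 59, 383]);
translate([115, 1074, 0]) cube([59, 59, 383]);
translate([2013, 252, 0]) cube([59, 59, 383]);
translate([2013, 1074, 0]) cube([59, 59, 383]);
translate([174, 252, 220]) cube([1839, 23, 122]);
translate([174, 1110, 220]) cube([1839, 23, 122]);
translate([115, 311, 220]) cube([23, 763, 122]);
translate([2049, 311, 220]) cube([23, 763, 122]);
translate([228, 252, 342]) cube([94, 881, 24]);
translate([376, 252, 342]) cube([94, 881, 24]);
translate([524, 252, 342]) cube([94, 881, 24]);
translate([672, 252, 342]) cube([94, 881, 24]);
translate([820, 252, 342]) cube([94, 881, 24]);
translate([968, 252, 342]) cube([94, 881, 24]);
translate([1116, 252, 342]) cube([94, 881, 24]);
translate([1264, 252, 342]) cube([94, 881, 24]);
translate([1412, 252, 342]) cube([94, 881, 24]);
translate([1560, 252, 342]) cube([94, 881, 24]);
translate([1708, 252, 342]) cube([94, 881, 24]);
translate([1856, 252, 342]) cube([94, 881, 24]);


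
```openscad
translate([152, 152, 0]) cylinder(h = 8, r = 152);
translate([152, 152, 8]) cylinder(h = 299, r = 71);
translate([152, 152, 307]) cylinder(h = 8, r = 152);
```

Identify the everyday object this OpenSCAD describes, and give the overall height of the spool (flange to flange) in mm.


A spool. The overall height is 315 mm.

Three coaxial cylinders, large–small–large — a spool. Two 8 mm flanges and a 299 mm core give 8 + 299 + 8 = 315 mm.


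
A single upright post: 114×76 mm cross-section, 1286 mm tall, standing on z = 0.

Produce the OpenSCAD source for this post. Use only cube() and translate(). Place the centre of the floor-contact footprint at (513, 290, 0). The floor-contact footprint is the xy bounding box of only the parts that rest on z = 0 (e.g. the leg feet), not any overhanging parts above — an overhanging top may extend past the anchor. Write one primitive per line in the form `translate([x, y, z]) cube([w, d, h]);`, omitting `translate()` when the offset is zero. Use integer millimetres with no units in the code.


translate([456, 252, 0]) cube([114, 76, 1286]);


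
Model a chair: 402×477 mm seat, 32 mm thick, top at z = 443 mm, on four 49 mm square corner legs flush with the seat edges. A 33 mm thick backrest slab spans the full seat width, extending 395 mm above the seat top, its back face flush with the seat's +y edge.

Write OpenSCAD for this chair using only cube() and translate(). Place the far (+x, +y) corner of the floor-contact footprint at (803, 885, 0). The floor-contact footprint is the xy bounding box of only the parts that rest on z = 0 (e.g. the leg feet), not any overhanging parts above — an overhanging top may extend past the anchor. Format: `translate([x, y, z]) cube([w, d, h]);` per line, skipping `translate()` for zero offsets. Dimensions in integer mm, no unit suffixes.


// leg_h = 443 - 32 = 411
translate([401, 408, 411]) cube([402, 477, 32]);
translate([401, 408, 0]) cube([49, 49, 411]);
translate([754, 408, 0]) cube([49, 49, 411]);
translate([401, 836, 0]) cube([49, 49, 411]);
translate([754, 836, 0]) cube([49, 49, 411]);
translate([401, 852, 443]) cube([402, 33, 395]);


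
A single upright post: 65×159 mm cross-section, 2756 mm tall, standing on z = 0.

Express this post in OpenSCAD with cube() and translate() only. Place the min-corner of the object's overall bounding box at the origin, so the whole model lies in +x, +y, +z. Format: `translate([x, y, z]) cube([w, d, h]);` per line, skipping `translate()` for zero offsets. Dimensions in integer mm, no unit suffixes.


cube([65, 159, 2756]);


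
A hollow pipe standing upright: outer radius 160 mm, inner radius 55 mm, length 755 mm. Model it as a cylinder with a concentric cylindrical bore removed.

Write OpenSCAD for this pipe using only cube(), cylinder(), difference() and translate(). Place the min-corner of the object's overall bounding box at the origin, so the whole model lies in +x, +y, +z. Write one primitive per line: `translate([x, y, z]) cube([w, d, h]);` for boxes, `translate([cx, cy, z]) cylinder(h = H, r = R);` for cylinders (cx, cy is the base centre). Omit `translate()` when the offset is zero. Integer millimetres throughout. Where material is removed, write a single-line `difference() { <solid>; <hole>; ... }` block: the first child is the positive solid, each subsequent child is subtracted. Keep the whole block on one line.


difference() { translate([160, 160, 0]) cylinder(h = 755, r = 160); translate([160, 160, 0]) cylinder(h = 755, r = 55); }


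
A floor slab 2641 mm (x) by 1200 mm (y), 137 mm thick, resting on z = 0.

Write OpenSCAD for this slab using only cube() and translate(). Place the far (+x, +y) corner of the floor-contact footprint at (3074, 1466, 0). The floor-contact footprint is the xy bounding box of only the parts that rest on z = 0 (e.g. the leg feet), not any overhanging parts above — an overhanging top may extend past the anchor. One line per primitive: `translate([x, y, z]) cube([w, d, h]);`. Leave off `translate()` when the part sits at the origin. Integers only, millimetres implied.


translate([433, 266, 0]) cube([2641, 1200, 137]);


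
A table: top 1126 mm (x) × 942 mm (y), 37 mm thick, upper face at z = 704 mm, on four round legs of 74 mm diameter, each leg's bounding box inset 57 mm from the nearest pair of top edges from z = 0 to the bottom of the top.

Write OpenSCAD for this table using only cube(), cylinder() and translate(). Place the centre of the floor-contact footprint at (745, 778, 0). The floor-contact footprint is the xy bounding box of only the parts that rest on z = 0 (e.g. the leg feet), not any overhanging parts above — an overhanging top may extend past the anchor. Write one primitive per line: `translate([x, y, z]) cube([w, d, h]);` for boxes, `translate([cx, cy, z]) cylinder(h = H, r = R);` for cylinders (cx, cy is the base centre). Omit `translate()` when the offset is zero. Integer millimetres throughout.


translate([182, 307, 667]) cube([1126, 942, 37]);
translate([276, 401, 0]) cylinder(h = 667, r = 37);
translate([1214, 401, 0]) cylinder(h = 667, r = 37);
translate([276, 1155, 0]) cylinder(h = 667, r = 37);
translate([1214, 1155, 0]) cylinder(h = 667, r = 37);


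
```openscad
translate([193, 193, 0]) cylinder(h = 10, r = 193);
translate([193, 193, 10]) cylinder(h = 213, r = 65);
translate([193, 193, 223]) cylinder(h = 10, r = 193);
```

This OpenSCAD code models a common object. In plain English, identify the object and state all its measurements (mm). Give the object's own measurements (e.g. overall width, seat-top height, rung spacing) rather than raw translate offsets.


A spool: two coaxial disc flanges of radius 193 mm and thickness 10 mm, joined by a core cylinder of radius 65 mm and height 213 mm. The lower flange rests on z = 0 and the three cylinders share a vertical axis.


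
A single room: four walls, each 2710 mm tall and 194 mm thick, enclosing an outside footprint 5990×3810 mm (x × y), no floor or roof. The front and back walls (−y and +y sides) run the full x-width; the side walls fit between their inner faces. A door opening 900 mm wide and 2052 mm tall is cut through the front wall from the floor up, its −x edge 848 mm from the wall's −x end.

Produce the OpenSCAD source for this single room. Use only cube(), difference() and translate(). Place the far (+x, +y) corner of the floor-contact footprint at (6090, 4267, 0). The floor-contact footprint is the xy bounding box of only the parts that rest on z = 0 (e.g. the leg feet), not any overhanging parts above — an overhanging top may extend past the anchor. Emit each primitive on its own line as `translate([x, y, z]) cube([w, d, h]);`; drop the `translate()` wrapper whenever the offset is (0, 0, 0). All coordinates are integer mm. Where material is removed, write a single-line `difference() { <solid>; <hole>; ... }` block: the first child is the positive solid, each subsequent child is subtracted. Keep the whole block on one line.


difference() { translate([100, 457, 0]) cube([5990, 194, 2710]); translate([948, 457, 0]) cube([900, 194, 2052]); }
translate([100, 4073, 0]) cube([5990, 194, 2710]);
translate([100, 651, 0]) cube([194, 3422, 2710]);
translate([5896, 651, 0]) cube([194, 3422, 2710]);


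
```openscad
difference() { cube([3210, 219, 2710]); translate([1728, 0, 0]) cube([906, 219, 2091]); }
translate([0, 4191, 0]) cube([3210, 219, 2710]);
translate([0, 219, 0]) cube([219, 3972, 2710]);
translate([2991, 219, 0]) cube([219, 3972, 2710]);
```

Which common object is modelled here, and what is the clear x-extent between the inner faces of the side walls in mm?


A single room. The interior width is 2772 mm.

Four walls enclosing a rectangle with a door in the front wall — a room. Outside width 3210 minus two 219 mm walls gives 2772 mm.


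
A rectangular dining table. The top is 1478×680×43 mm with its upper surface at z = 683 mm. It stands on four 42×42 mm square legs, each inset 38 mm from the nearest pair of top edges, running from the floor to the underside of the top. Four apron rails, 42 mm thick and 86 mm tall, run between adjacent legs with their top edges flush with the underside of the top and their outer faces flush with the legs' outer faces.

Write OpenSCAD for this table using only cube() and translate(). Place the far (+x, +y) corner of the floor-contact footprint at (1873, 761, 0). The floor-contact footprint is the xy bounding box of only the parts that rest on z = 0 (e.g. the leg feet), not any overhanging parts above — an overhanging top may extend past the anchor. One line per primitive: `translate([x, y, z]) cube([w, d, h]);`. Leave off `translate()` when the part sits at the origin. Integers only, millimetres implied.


translate([433, 119, 640]) cube([1478, 680, 43]);
translate([471, 157, 0]) cube([42, 42, 640]);
translate([1831, 157, 0]) cube([42, 42, 640]);
translate([471, 719, 0]) cube([42, 42, 640]);
translate([1831, 719, 0]) cube([42, 42, 640]);
translate([513, 157, 554]) cube([1318, 42, 86]);
translate([513, 719, 554]) cube([1318, 42, 86]);
translate([471, 199, 554]) cube([42, 520, 86]);
translate([1831, 199, 554]) cube([42, 520, 86]);


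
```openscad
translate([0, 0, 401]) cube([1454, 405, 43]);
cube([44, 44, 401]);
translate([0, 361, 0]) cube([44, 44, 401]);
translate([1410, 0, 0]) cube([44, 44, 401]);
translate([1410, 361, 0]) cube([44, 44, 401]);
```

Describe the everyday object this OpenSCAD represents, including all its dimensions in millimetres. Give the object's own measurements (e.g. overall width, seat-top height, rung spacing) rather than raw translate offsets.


A long wooden bench with a 1454 mm (x) × 405 mm (y) seat, 43 mm thick, its top surface 444 mm above the floor. Four 44 mm square legs at the seat corners, flush with the edges, run from z = 0 to the seat underside.


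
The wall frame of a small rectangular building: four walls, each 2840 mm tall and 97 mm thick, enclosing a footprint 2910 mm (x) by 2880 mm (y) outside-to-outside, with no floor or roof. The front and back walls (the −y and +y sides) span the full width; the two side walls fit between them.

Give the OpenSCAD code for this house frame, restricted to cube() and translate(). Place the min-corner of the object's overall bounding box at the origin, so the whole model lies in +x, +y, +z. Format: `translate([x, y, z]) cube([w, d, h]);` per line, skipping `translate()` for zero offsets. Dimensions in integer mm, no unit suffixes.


cube([2910, 97, 2840]);
translate([0, 2783, 0]) cube([2910, 97, 2840]);
translate([0, 97, 0]) cube([97, 2686, 2840]);
translate([2813, 97, 0]) cube([97, 2686, 2840]);


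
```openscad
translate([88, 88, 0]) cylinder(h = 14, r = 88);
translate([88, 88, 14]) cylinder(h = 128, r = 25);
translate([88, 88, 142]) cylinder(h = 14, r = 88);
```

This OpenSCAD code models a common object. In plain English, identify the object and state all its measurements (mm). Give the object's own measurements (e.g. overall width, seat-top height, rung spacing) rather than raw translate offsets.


A spool: two coaxial disc flanges of radius 88 mm and thickness 14 mm, joined by a core cylinder of radius 25 mm and height 128 mm. The lower flange rests on z = 0 and the three cylinders share a vertical axis.


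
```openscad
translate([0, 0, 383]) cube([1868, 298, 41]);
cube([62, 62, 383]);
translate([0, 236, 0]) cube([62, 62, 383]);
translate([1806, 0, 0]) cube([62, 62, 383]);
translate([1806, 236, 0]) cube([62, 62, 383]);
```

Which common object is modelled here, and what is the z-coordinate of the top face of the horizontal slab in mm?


A bench. The seat-top height is 424 mm.

A long slab on four corner posts — a bench. The slab sits at z = 383 with thickness 41, so the top is 383 + 41 = 424 mm.


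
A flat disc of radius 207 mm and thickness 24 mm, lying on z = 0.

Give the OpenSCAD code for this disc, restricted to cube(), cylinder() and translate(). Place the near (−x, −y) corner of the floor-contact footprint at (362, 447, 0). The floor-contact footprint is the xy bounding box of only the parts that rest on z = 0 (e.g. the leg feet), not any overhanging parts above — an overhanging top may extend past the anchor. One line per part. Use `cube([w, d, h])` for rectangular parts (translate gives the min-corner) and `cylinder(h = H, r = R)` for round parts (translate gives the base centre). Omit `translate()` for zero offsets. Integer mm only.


translate([569, 654, 0]) cylinder(h = 24, r = 207);


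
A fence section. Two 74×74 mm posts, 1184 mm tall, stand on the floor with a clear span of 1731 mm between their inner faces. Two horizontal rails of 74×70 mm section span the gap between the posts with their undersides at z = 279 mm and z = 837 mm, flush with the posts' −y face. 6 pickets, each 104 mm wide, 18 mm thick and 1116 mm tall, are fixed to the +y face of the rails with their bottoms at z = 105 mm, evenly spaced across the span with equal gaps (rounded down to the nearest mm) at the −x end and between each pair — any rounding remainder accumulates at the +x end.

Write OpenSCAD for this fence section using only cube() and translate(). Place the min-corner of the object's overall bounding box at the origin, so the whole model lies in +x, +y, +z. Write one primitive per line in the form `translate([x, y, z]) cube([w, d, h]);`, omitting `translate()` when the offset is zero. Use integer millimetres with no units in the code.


cube([74, 74, 1184]);
translate([1805, 0, 0]) cube([74, 74, 1184]);
translate([74, 0, 279]) cube([1731, 74, 70]);
translate([74, 0, 837]) cube([1731, 74, 70]);
translate([232, 74, 105]) cube([104, 18, 1116]);
translate([494, 74, 105]) cube([104, 18, 1116]);
translate([756, 74, 105]) cube([104, 18, 1116]);
translate([1018, 74, 105]) cube([104, 18, 1116]);
translate([1280, 74, 105]) cube([104, 18, 1116]);
translate([1542, 74, 105]) cube([104, 18, 1116]);


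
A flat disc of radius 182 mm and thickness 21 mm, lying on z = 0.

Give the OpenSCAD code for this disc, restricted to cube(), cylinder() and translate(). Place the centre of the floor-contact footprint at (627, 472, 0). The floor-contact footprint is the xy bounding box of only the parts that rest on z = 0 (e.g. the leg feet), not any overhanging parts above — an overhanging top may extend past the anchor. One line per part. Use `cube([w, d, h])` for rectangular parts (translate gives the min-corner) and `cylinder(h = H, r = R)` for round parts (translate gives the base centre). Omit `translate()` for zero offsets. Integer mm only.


translate([627, 472, 0]) cylinder(h = 21, r = 182);


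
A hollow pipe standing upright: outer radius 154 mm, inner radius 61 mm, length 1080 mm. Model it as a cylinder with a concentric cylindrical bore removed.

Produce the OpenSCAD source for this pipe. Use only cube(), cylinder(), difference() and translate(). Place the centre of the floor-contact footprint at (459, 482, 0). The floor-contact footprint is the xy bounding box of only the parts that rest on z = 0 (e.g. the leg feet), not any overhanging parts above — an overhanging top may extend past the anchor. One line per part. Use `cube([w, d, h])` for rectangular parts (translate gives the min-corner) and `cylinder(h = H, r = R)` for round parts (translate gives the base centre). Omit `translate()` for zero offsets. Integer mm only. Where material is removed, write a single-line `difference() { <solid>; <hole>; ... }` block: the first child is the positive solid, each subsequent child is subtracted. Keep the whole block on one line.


difference() { translate([459, 482, 0]) cylinder(h = 1080, r = 154); translate([459, 482, 0]) cylinder(h = 1080, r = 61); }


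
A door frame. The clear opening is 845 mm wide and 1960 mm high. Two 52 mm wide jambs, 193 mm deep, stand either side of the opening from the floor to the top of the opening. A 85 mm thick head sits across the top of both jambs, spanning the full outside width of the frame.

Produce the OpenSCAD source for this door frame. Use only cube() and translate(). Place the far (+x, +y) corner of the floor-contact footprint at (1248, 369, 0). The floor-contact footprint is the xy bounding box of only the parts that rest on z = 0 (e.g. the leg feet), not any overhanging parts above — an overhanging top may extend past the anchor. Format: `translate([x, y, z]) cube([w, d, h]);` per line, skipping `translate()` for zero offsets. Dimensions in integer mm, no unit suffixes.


translate([299, 176, 0]) cube([52, 193, 1960]);
translate([1196, 176, 0]) cube([52, 193, 1960]);
translate([299, 176, 1960]) cube([949, 193, 85]);


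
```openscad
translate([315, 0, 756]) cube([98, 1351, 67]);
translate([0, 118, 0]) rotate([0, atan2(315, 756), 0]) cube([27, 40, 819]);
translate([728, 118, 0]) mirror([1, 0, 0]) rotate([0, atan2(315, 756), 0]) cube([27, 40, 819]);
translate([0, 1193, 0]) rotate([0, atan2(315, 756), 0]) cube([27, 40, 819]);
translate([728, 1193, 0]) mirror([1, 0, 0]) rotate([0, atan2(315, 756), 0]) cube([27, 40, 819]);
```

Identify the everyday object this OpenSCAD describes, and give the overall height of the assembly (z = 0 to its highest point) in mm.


A sawhorse. The overall height is 823 mm.

A beam across two mirrored pairs of raked legs — a sawhorse. The beam's underside is at z = 756 (matching the legs' vertical rise in atan2(315, 756)) and the beam is 67 mm tall, so its top is at 756 + 67 = 823 mm. The raked legs top out at the beam's underside, so that is the highest point.


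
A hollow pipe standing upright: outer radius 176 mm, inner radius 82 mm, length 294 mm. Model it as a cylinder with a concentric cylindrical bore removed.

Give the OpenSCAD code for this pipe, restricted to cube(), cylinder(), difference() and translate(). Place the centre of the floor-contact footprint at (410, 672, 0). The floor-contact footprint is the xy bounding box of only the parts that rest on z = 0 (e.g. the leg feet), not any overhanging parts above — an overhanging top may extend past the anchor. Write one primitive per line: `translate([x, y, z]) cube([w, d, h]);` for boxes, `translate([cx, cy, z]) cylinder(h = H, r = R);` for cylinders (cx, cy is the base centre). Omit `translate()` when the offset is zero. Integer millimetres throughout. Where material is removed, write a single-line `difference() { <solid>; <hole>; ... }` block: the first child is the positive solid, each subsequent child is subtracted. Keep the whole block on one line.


difference() { translate([410, 672, 0]) cylinder(h = 294, r = 176); translate([410, 672, 0]) cylinder(h = 294, r = 82); }


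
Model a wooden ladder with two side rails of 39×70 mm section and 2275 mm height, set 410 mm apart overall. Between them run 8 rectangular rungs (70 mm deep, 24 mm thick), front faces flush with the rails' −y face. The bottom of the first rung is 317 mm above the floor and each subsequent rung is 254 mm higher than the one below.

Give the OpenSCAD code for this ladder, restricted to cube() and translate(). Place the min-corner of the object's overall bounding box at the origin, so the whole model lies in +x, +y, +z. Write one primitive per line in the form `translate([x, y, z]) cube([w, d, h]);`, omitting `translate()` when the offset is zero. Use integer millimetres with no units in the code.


cube([39, 70, 2275]);
translate([371, 0, 0]) cube([39, 70, 2275]);
translate([39, 0, 317]) cube([332, 70, 24]);
translate([39, 0, 571]) cube([332, 70, 24]);
translate([39, 0, 825]) cube([332, 70, 24]);
translate([39, 0, 1079]) cube([332, 70, 24]);
translate([39, 0, 1333]) cube([332, 70, 24]);
translate([39, 0, 1587]) cube([332, 70, 24]);
translate([39, 0, 1841]) cube([332, 70, 24]);
translate([39, 0, 2095]) cube([332, 70, 24]);


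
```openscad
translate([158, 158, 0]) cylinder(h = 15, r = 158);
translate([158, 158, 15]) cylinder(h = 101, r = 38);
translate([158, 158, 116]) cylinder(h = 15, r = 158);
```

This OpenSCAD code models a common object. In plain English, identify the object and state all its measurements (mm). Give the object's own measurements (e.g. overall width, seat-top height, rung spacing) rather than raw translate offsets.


A spool: two coaxial disc flanges of radius 158 mm and thickness 15 mm, joined by a core cylinder of radius 38 mm and height 101 mm. The lower flange rests on z = 0 and the three cylinders share a vertical axis.


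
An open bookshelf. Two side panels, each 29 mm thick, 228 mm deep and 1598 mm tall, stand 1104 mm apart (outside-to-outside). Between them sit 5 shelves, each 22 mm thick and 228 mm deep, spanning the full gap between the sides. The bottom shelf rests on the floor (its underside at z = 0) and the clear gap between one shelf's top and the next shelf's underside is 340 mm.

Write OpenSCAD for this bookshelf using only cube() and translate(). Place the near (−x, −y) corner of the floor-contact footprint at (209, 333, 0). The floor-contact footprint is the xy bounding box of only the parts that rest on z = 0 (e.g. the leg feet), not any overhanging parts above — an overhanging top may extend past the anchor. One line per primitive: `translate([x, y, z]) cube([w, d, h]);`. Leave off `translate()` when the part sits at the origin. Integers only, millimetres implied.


translate([209, 333, 0]) cube([29, 228, 1598]);
translate([1284, 333, 0]) cube([29, 228, 1598]);
translate([238, 333, 0]) cube([1046, 228, 22]);
translate([238, 333, 362]) cube([1046, 228, 22]);
translate([238, 333, 724]) cube([1046, 228, 22]);
translate([238, 333, 1086]) cube([1046, 228, 22]);
translate([238, 333, 1448]) cube([1046, 228, 22]);


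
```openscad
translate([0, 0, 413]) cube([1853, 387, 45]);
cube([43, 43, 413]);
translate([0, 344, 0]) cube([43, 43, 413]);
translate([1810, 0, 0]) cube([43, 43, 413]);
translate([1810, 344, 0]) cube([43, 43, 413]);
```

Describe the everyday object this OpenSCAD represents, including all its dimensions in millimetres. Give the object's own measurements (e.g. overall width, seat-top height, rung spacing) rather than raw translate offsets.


A bench: a 1853×387 mm seat slab, 45 mm thick, top at z = 458 mm, on four 43×43 mm square legs flush with the seat corners and standing on z = 0.


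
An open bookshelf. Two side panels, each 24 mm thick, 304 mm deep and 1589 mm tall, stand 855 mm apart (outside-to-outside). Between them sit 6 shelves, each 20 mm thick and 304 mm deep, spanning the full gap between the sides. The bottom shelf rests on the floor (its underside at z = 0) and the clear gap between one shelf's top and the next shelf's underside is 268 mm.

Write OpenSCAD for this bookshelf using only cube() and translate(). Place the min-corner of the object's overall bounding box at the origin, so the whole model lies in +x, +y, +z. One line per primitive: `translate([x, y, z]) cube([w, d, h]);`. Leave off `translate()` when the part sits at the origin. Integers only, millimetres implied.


cube([24, 304, 1589]);
translate([831, 0, 0]) cube([24, 304, 1589]);
translate([24, 0, 0]) cube([807, 304, 20]);
translate([24, 0, 288]) cube([807, 304, 20]);
translate([24, 0, 576]) cube([807, 304, 20]);
translate([24, 0, 864]) cube([807, 304, 20]);
translate([24, 0, 1152]) cube([807, 304, 20]);
translate([24, 0, 1440]) cube([807, 304, 20]);


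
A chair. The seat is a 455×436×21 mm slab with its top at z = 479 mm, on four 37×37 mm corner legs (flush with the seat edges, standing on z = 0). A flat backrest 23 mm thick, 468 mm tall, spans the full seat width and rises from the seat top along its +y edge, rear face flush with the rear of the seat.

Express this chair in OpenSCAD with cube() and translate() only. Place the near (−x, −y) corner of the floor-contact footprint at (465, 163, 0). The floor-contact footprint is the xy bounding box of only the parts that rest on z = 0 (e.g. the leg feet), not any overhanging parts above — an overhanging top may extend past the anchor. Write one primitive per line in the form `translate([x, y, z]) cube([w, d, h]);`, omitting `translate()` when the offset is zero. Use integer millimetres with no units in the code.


translate([465, 163, 458]) cube([455, 436, 21]);
translate([465, 163, 0]) cube([37, 37, 458]);
translate([883, 163, 0]) cube([37, 37, 458]);
translate([465, 562, 0]) cube([37, 37, 458]);
translate([883, 562, 0]) cube([37, 37, 458]);
translate([465, 576, 479]) cube([455, 23, 468]);


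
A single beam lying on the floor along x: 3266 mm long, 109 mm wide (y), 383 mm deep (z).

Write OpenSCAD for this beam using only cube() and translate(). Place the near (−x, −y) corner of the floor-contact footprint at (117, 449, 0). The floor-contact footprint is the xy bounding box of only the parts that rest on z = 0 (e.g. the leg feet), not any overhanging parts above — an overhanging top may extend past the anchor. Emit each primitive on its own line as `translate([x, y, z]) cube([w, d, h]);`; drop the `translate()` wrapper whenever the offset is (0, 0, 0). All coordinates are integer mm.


translate([117, 449, 0]) cube([3266, 109, 383]);


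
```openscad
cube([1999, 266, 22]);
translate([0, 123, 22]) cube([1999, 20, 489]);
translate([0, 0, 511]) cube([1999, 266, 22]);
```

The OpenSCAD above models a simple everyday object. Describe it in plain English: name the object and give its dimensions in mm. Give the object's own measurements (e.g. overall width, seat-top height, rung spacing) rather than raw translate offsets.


An I-beam lying along x, 1999 mm long. Overall section height 533 mm. Two flanges 266 mm wide (y) and 22 mm thick, one on the floor and one at the top; a web 20 mm thick runs between them, centred on the flange width.


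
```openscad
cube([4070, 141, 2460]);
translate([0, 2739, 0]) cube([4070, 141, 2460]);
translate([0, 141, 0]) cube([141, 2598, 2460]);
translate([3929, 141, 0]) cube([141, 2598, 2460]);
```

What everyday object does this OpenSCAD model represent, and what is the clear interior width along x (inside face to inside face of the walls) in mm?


A house (or room) frame. The interior width is 3788 mm.

Four 2460 mm walls enclosing a rectangle with no floor or roof — a room or house frame. Outside width is 4070 mm and wall thickness is 141 mm, so the interior width is 4070 − 2 × 141 = 3788 mm.


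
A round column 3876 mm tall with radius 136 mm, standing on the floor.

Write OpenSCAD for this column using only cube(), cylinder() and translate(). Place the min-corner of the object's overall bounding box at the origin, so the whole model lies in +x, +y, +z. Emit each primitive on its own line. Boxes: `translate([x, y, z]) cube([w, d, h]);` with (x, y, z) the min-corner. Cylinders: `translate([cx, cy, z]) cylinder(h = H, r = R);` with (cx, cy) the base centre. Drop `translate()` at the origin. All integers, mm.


translate([136, 136, 0]) cylinder(h = 3876, r = 136);


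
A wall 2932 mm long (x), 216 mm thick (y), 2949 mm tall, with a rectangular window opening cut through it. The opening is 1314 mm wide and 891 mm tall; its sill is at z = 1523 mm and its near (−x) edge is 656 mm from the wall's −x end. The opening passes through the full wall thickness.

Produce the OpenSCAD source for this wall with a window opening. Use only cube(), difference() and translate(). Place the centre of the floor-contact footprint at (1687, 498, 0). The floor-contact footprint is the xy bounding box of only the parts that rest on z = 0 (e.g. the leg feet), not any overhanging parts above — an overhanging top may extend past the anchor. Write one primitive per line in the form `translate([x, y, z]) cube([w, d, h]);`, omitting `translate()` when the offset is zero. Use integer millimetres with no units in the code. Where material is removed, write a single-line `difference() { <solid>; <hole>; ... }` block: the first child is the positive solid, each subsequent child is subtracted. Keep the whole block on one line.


difference() { translate([221, 390, 0]) cube([2932, 216, 2949]); translate([877, 390, 1523]) cube([1314, 216, 891]); }


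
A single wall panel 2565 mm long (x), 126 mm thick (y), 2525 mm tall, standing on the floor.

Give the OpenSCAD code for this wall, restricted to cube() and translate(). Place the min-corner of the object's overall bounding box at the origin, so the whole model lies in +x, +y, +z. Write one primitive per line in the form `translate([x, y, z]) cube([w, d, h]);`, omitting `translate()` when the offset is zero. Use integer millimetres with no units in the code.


cube([2565, 126, 2525]);


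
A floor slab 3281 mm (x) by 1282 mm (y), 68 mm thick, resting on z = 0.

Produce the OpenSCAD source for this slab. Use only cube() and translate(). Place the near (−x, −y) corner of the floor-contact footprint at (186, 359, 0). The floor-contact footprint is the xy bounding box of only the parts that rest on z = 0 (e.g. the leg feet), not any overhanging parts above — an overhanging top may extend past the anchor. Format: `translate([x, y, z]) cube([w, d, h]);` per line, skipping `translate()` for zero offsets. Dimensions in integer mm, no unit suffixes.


translate([186, 359, 0]) cube([3281, 1282, 68]);


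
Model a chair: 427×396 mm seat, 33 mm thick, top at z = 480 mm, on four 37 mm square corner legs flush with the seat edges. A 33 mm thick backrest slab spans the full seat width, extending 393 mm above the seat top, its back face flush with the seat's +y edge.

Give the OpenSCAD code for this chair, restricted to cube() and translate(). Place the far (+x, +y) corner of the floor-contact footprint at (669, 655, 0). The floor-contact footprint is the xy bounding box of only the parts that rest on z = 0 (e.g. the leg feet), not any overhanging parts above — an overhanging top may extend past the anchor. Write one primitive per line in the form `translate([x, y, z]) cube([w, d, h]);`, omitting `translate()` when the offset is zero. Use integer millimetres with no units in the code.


translate([242, 259, 447]) cube([427, 396, 33]);
translate([242, 259, 0]) cube([37, 37, 447]);
translate([632, 259, 0]) cube([37, 37, 447]);
translate([242, 618, 0]) cube([37, 37, 447]);
translate([632, 618, 0]) cube([37, 37, 447]);
translate([242, 622, 480]) cube([427, 33, 393]);


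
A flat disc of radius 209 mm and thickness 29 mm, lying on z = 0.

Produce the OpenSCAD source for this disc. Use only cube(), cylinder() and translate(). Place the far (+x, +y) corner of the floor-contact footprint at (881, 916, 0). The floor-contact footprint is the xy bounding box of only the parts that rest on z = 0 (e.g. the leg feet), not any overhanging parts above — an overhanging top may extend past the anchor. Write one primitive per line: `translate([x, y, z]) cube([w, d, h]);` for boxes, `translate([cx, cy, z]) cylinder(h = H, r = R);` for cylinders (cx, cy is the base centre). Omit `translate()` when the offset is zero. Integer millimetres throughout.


translate([672, 707, 0]) cylinder(h = 29, r = 209);


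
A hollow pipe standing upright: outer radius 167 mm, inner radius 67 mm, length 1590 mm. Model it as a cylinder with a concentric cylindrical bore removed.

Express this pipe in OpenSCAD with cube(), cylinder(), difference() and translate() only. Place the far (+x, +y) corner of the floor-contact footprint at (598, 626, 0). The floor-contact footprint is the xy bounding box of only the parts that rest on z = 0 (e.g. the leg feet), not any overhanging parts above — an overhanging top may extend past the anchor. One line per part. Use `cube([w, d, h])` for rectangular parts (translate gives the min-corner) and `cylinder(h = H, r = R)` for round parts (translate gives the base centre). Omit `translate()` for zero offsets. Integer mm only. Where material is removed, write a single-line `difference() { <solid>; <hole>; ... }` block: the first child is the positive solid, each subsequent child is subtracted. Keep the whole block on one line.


difference() { translate([431, 459, 0]) cylinder(h = 1590, r = 167); translate([431, 459, 0]) cylinder(h = 1590, r = 67); }


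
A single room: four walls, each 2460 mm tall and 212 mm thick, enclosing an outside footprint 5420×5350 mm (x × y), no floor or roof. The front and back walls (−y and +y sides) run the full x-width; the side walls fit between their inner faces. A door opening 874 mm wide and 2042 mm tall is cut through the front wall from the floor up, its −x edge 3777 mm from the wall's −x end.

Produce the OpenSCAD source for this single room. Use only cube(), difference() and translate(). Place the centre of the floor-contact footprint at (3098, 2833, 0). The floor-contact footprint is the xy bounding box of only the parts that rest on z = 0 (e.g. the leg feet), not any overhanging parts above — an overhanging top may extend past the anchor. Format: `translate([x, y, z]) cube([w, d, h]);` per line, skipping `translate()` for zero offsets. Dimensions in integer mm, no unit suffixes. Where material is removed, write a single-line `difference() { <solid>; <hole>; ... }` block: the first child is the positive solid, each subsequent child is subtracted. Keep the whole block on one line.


difference() { translate([388, 158, 0]) cube([5420, 212, 2460]); translate([4165, 158, 0]) cube([874, 212, 2042]); }
translate([388, 5296, 0]) cube([5420, 212, 2460]);
translate([388, 370, 0]) cube([212, 4926, 2460]);
translate([5596, 370, 0]) cube([212, 4926, 2460]);
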